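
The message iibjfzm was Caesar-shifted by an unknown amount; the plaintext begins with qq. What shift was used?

From the crib: i(8)−q(16)=-8≡18, so the shift is 18.

18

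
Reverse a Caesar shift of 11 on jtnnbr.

j(9): 9−11=-2≡24 → y
t(19): 19−11=8 → i
n(13): 13−11=2 → c
n(13): 13−11=2 → c
b(1): 1−11=-10≡16 → q
r(17): 17−11=6 → g

yiccqg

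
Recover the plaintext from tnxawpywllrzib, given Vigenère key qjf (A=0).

Repeat the key across the ciphertext: qjfqjfqjfqjfqj
t(19)−q(16): 3 → d
n(13)−j(9): 4 → e
x(23)−f(5): 18 → s
a(0)−q(16): -16≡10 → k
w(22)−j(9): 13 → n
p(15)−f(5): 10 → k
y(24)−q(16): 8 → i
w(22)−j(9): 13 → n
l(11)−f(5): 6 → g
l(11)−q(16): -5≡21 → v
r(17)−j(9): 8 → i
z(25)−f(5): 20 → u
i(8)−q(16): -8≡18 → s
b(1)−j(9): -8≡18 → s

desknkingviuss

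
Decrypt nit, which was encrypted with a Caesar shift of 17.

n(13): 13−17=-4≡22 → w
i(8): 8−17=-9≡17 → r
t(19): 19−17=2 → c

wrc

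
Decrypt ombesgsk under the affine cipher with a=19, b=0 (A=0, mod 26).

The inverse of 19 mod 26 is 11, since 19·11=209≡1. Apply D(y)=11·(y−0) mod 26:
o(14): 11·(14−0)=154≡24 → y
m(12): 11·(12−0)=132≡2 → c
b(1): 11·(1−0)=11 → l
e(4): 11·(4−0)=44≡18 → s
s(18): 11·(18−0)=198≡16 → q
g(6): 11·(6−0)=66≡14 → o
s(18): 11·(18−0)=198≡16 → q
k(10): 11·(10−0)=110≡6 → g

yclsqoqg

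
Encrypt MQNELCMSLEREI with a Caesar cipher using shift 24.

M(12): 12+24=36≡10 → K
Q(16): 16+24=40≡14 → O
N(13): 13+24=37≡11 → L
E(4): 4+24=28≡2 → C
L(11): 11+24=35≡9 → J
C(2): 2+24=26≡0 → A
M(12): 12+24=36≡10 → K
S(18): 18+24=42≡16 → Q
L(11): 11+24=35≡9 → J
E(4): 4+24=28≡2 → C
R(17): 17+24=41≡15 → P
E(4): 4+24=28≡2 → C
I(8): 8+24=32≡6 → G

KOLCJAKQJCPCG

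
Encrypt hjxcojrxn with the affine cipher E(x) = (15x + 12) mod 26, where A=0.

nrtqorhtz

h(7): 15·7+12=117≡13 → n
j(9): 15·9+12=147≡17 → r
x(23): 15·23+12=357≡19 → t
c(2): 15·2+12=42≡16 → q
o(14): 15·14+12=222≡14 → o
j(9): 15·9+12=147≡17 → r
r(17): 15·17+12=267≡7 → h
x(23): 15·23+12=357≡19 → t
n(13): 15·13+12=207≡25 → z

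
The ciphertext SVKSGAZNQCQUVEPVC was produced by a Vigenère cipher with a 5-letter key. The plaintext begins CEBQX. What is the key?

Subtract each crib letter from the matching ciphertext letter (mod 26):
S(18)−C(2)=16 → Q
V(21)−E(4)=17 → R
K(10)−B(1)=9 → J
S(18)−Q(16)=2 → C
G(6)−X(23)=-17≡9 → J

QRJCJ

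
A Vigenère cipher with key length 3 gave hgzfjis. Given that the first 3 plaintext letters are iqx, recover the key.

zqc

Subtract each crib letter from the matching ciphertext letter (mod 26):
h(7)−i(8)=-1≡25 → z
g(6)−q(16)=-10≡16 → q
z(25)−x(23)=2 → c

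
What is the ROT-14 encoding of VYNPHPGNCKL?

V(21): 21+14=35≡9 → J
Y(24): 24+14=38≡12 → M
N(13): 13+14=27≡1 → B
P(15): 15+14=29≡3 → D
H(7): 7+14=21 → V
P(15): 15+14=29≡3 → D
G(6): 6+14=20 → U
N(13): 13+14=27≡1 → B
C(2): 2+14=16 → Q
K(10): 10+14=24 → Y
L(11): 11+14=25 → Z

JMBDVDUBQYZ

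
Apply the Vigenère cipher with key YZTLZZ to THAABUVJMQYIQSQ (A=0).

RGTLATTIFBXHORJ

Repeat the key across the message: YZTLZZYZTLZZYZT
T(19)+Y(24): 43≡17 → R
H(7)+Z(25): 32≡6 → G
A(0)+T(19): 19 → T
A(0)+L(11): 11 → L
B(1)+Z(25): 26≡0 → A
U(20)+Z(25): 45≡19 → T
V(21)+Y(24): 45≡19 → T
J(9)+Z(25): 34≡8 → I
M(12)+T(19): 31≡5 → F
Q(16)+L(11): 27≡1 → B
Y(24)+Z(25): 49≡23 → X
I(8)+Z(25): 33≡7 → H
Q(16)+Y(24): 40≡14 → O
S(18)+Z(25): 43≡17 → R
Q(16)+T(19): 35≡9 → J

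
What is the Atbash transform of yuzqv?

y(24) → b(1)
u(20) → f(5)
z(25) → a(0)
q(16) → j(9)
v(21) → e(4)

bfaje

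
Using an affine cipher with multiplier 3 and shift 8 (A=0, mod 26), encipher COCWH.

C(2): 3·2+8=14 → O
O(14): 3·14+8=50≡24 → Y
C(2): 3·2+8=14 → O
W(22): 3·22+8=74≡22 → W
H(7): 3·7+8=29≡3 → D

OYOWD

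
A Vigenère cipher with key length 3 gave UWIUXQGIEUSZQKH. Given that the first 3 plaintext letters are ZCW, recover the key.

VUM

Subtract each crib letter from the matching ciphertext letter (mod 26):
U(20)−Z(25)=-5≡21 → V
W(22)−C(2)=20 → U
I(8)−W(22)=-14≡12 → M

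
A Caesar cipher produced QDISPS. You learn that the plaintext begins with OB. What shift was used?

2

From the crib: Q(16)−O(14)=2, so the shift is 2.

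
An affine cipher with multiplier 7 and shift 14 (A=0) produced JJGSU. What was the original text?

The inverse of 7 mod 26 is 15, since 7·15=105≡1. Apply D(y)=15·(y−14) mod 26:
J(9): 15·(9−14)=-75≡3 → D
J(9): 15·(9−14)=-75≡3 → D
G(6): 15·(6−14)=-120≡10 → K
S(18): 15·(18−14)=60≡8 → I
U(20): 15·(20−14)=90≡12 → M

DDKIM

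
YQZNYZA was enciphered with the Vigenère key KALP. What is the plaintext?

OQOYOZP

Repeat the key across the ciphertext: KALPKAL
Y(24)−K(10): 14 → O
Q(16)−A(0): 16 → Q
Z(25)−L(11): 14 → O
N(13)−P(15): -2≡24 → Y
Y(24)−K(10): 14 → O
Z(25)−A(0): 25 → Z
A(0)−L(11): -11≡15 → P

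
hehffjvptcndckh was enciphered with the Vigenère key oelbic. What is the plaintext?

tawexhhlibfbogw

Repeat the key across the ciphertext: oelbicoelbicoel
h(7)−o(14): -7≡19 → t
e(4)−e(4): 0 → a
h(7)−l(11): -4≡22 → w
f(5)−b(1): 4 → e
f(5)−i(8): -3≡23 → x
j(9)−c(2): 7 → h
v(21)−o(14): 7 → h
p(15)−e(4): 11 → l
t(19)−l(11): 8 → i
c(2)−b(1): 1 → b
n(13)−i(8): 5 → f
d(3)−c(2): 1 → b
c(2)−o(14): -12≡14 → o
k(10)−e(4): 6 → g
h(7)−l(11): -4≡22 → w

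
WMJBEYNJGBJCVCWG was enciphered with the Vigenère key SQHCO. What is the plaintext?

Repeat the key across the ciphertext: SQHCOSQHCOSQHCOS
W(22)−S(18): 4 → E
M(12)−Q(16): -4≡22 → W
J(9)−H(7): 2 → C
B(1)−C(2): -1≡25 → Z
E(4)−O(14): -10≡16 → Q
Y(24)−S(18): 6 → G
N(13)−Q(16): -3≡23 → X
J(9)−H(7): 2 → C
G(6)−C(2): 4 → E
B(1)−O(14): -13≡13 → N
J(9)−S(18): -9≡17 → R
C(2)−Q(16): -14≡12 → M
V(21)−H(7): 14 → O
C(2)−C(2): 0 → A
W(22)−O(14): 8 → I
G(6)−S(18): -12≡14 → O

EWCZQGXCENRMOAIO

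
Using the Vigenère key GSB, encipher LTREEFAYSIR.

RLSKWGGQTOJ

Repeat the key across the message: GSBGSBGSBGS
L(11)+G(6): 17 → R
T(19)+S(18): 37≡11 → L
R(17)+B(1): 18 → S
E(4)+G(6): 10 → K
E(4)+S(18): 22 → W
F(5)+B(1): 6 → G
A(0)+G(6): 6 → G
Y(24)+S(18): 42≡16 → Q
S(18)+B(1): 19 → T
I(8)+G(6): 14 → O
R(17)+S(18): 35≡9 → J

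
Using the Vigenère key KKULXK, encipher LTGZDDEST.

VDAKANOCN

Repeat the key across the message: KKULXKKKU
L(11)+K(10): 21 → V
T(19)+K(10): 29≡3 → D
G(6)+U(20): 26≡0 → A
Z(25)+L(11): 36≡10 → K
D(3)+X(23): 26≡0 → A
D(3)+K(10): 13 → N
E(4)+K(10): 14 → O
S(18)+K(10): 28≡2 → C
T(19)+U(20): 39≡13 → N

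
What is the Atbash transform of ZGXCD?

ATCXW

Z(25) → A(0)
G(6) → T(19)
X(23) → C(2)
C(2) → X(23)
D(3) → W(22)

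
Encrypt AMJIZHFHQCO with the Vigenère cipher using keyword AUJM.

Repeat the key across the message: AUJMAUJMAUJ
A(0)+A(0): 0 → A
M(12)+U(20): 32≡6 → G
J(9)+J(9): 18 → S
I(8)+M(12): 20 → U
Z(25)+A(0): 25 → Z
H(7)+U(20): 27≡1 → B
F(5)+J(9): 14 → O
H(7)+M(12): 19 → T
Q(16)+A(0): 16 → Q
C(2)+U(20): 22 → W
O(14)+J(9): 23 → X

AGSUZBOTQWX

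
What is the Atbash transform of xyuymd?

cbfbnw

x(23) → c(2)
y(24) → b(1)
u(20) → f(5)
y(24) → b(1)
m(12) → n(13)
d(3) → w(22)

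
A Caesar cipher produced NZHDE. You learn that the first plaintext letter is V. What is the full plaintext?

VHPLM

From the crib: N(13)−V(21)=-8≡18, so the shift is 18.
Subtract 18 from each ciphertext letter:
N(13): 13−18=-5≡21 → V
Z(25): 25−18=7 → H
H(7): 7−18=-11≡15 → P
D(3): 3−18=-15≡11 → L
E(4): 4−18=-14≡12 → M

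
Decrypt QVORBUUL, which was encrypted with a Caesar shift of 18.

Q(16): 16−18=-2≡24 → Y
V(21): 21−18=3 → D
O(14): 14−18=-4≡22 → W
R(17): 17−18=-1≡25 → Z
B(1): 1−18=-17≡9 → J
U(20): 20−18=2 → C
U(20): 20−18=2 → C
L(11): 11−18=-7≡19 → T

YDWZJCCT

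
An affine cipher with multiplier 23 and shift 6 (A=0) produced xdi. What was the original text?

The inverse of 23 mod 26 is 17, since 23·17=391≡1. Apply D(y)=17·(y−6) mod 26:
x(23): 17·(23−6)=289≡3 → d
d(3): 17·(3−6)=-51≡1 → b
i(8): 17·(8−6)=34≡8 → i

dbi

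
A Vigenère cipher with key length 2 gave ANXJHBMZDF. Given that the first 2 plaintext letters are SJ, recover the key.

Subtract each crib letter from the matching ciphertext letter (mod 26):
A(0)−S(18)=-18≡8 → I
N(13)−J(9)=4 → E

IE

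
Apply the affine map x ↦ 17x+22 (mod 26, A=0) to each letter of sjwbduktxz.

s(18): 17·18+22=328≡16 → q
j(9): 17·9+22=175≡19 → t
w(22): 17·22+22=396≡6 → g
b(1): 17·1+22=39≡13 → n
d(3): 17·3+22=73≡21 → v
u(20): 17·20+22=362≡24 → y
k(10): 17·10+22=192≡10 → k
t(19): 17·19+22=345≡7 → h
x(23): 17·23+22=413≡23 → x
z(25): 17·25+22=447≡5 → f

qtgnvykhxf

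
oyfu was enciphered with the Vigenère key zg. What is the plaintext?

Repeat the key across the ciphertext: zgzg
o(14)−z(25): -11≡15 → p
y(24)−g(6): 18 → s
f(5)−z(25): -20≡6 → g
u(20)−g(6): 14 → o

psgo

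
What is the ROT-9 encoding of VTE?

V(21): 21+9=30≡4 → E
T(19): 19+9=28≡2 → C
E(4): 4+9=13 → N

ECN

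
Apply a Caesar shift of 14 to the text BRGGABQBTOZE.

PFUUOPEPHCNS

B(1): 1+14=15 → P
R(17): 17+14=31≡5 → F
G(6): 6+14=20 → U
G(6): 6+14=20 → U
A(0): 0+14=14 → O
B(1): 1+14=15 → P
Q(16): 16+14=30≡4 → E
B(1): 1+14=15 → P
T(19): 19+14=33≡7 → H
O(14): 14+14=28≡2 → C
Z(25): 25+14=39≡13 → N
E(4): 4+14=18 → S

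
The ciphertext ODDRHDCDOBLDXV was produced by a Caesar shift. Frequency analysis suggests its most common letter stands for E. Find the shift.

25

The most frequent ciphertext letter is D (appears 5 times).
D is position 3; E is position 4.
Shift = -1≡25.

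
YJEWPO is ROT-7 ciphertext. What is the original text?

Y(24): 24−7=17 → R
J(9): 9−7=2 → C
E(4): 4−7=-3≡23 → X
W(22): 22−7=15 → P
P(15): 15−7=8 → I
O(14): 14−7=7 → H

RCXPIH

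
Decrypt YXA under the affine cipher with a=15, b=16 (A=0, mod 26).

EXS

The inverse of 15 mod 26 is 7, since 15·7=105≡1. Apply D(y)=7·(y−16) mod 26:
Y(24): 7·(24−16)=56≡4 → E
X(23): 7·(23−16)=49≡23 → X
A(0): 7·(0−16)=-112≡18 → S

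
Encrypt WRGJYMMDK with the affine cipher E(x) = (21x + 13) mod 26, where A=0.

HGJUXFFYP

W(22): 21·22+13=475≡7 → H
R(17): 21·17+13=370≡6 → G
G(6): 21·6+13=139≡9 → J
J(9): 21·9+13=202≡20 → U
Y(24): 21·24+13=517≡23 → X
M(12): 21·12+13=265≡5 → F
M(12): 21·12+13=265≡5 → F
D(3): 21·3+13=76≡24 → Y
K(10): 21·10+13=223≡15 → P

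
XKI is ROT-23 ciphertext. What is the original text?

ANL

X(23): 23−23=0 → A
K(10): 10−23=-13≡13 → N
I(8): 8−23=-15≡11 → L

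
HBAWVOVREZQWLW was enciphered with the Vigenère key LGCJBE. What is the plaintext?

Repeat the key across the ciphertext: LGCJBELGCJBELG
H(7)−L(11): -4≡22 → W
B(1)−G(6): -5≡21 → V
A(0)−C(2): -2≡24 → Y
W(22)−J(9): 13 → N
V(21)−B(1): 20 → U
O(14)−E(4): 10 → K
V(21)−L(11): 10 → K
R(17)−G(6): 11 → L
E(4)−C(2): 2 → C
Z(25)−J(9): 16 → Q
Q(16)−B(1): 15 → P
W(22)−E(4): 18 → S
L(11)−L(11): 0 → A
W(22)−G(6): 16 → Q

WVYNUKKLCQPSAQ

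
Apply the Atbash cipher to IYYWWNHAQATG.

RBBDDMSZJZGT

I(8) → R(17)
Y(24) → B(1)
Y(24) → B(1)
W(22) → D(3)
W(22) → D(3)
N(13) → M(12)
H(7) → S(18)
A(0) → Z(25)
Q(16) → J(9)
A(0) → Z(25)
T(19) → G(6)
G(6) → T(19)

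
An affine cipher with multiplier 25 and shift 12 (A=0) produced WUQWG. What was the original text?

The inverse of 25 mod 26 is 25, since 25·25=625≡1. Apply D(y)=25·(y−12) mod 26:
W(22): 25·(22−12)=250≡16 → Q
U(20): 25·(20−12)=200≡18 → S
Q(16): 25·(16−12)=100≡22 → W
W(22): 25·(22−12)=250≡16 → Q
G(6): 25·(6−12)=-150≡6 → G

QSWQG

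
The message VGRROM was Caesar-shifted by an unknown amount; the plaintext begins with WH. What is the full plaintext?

WHSSPN

From the crib: V(21)−W(22)=-1≡25, so the shift is 25.
Subtract 25 from each ciphertext letter:
V(21): 21−25=-4≡22 → W
G(6): 6−25=-19≡7 → H
R(17): 17−25=-8≡18 → S
R(17): 17−25=-8≡18 → S
O(14): 14−25=-11≡15 → P
M(12): 12−25=-13≡13 → N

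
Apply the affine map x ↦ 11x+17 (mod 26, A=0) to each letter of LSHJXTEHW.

IHQMKSJQZ

L(11): 11·11+17=138≡8 → I
S(18): 11·18+17=215≡7 → H
H(7): 11·7+17=94≡16 → Q
J(9): 11·9+17=116≡12 → M
X(23): 11·23+17=270≡10 → K
T(19): 11·19+17=226≡18 → S
E(4): 11·4+17=61≡9 → J
H(7): 11·7+17=94≡16 → Q
W(22): 11·22+17=259≡25 → Z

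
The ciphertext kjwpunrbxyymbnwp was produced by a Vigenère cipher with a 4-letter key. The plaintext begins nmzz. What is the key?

Subtract each crib letter from the matching ciphertext letter (mod 26):
k(10)−n(13)=-3≡23 → x
j(9)−m(12)=-3≡23 → x
w(22)−z(25)=-3≡23 → x
p(15)−z(25)=-10≡16 → q

xxxq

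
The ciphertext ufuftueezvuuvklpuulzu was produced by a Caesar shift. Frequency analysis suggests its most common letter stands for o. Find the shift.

The most frequent ciphertext letter is u (appears 8 times).
u is position 20; o is position 14.
Shift = 6.

6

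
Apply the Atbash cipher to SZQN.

HAJM

S(18) → H(7)
Z(25) → A(0)
Q(16) → J(9)
N(13) → M(12)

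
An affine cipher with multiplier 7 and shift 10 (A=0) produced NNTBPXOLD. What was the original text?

The inverse of 7 mod 26 is 15, since 7·15=105≡1. Apply D(y)=15·(y−10) mod 26:
N(13): 15·(13−10)=45≡19 → T
N(13): 15·(13−10)=45≡19 → T
T(19): 15·(19−10)=135≡5 → F
B(1): 15·(1−10)=-135≡21 → V
P(15): 15·(15−10)=75≡23 → X
X(23): 15·(23−10)=195≡13 → N
O(14): 15·(14−10)=60≡8 → I
L(11): 15·(11−10)=15 → P
D(3): 15·(3−10)=-105≡25 → Z

TTFVXNIPZ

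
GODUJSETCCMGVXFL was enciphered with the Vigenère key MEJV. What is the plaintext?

UKUZXOVYQYDLJTWQ

Repeat the key across the ciphertext: MEJVMEJVMEJVMEJV
G(6)−M(12): -6≡20 → U
O(14)−E(4): 10 → K
D(3)−J(9): -6≡20 → U
U(20)−V(21): -1≡25 → Z
J(9)−M(12): -3≡23 → X
S(18)−E(4): 14 → O
E(4)−J(9): -5≡21 → V
T(19)−V(21): -2≡24 → Y
C(2)−M(12): -10≡16 → Q
C(2)−E(4): -2≡24 → Y
M(12)−J(9): 3 → D
G(6)−V(21): -15≡11 → L
V(21)−M(12): 9 → J
X(23)−E(4): 19 → T
F(5)−J(9): -4≡22 → W
L(11)−V(21): -10≡16 → Q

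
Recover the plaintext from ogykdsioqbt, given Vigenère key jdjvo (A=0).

Repeat the key across the ciphertext: jdjvojdjvoj
o(14)−j(9): 5 → f
g(6)−d(3): 3 → d
y(24)−j(9): 15 → p
k(10)−v(21): -11≡15 → p
d(3)−o(14): -11≡15 → p
s(18)−j(9): 9 → j
i(8)−d(3): 5 → f
o(14)−j(9): 5 → f
q(16)−v(21): -5≡21 → v
b(1)−o(14): -13≡13 → n
t(19)−j(9): 10 → k

fdpppjffvnk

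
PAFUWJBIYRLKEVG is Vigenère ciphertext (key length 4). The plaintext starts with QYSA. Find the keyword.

ZCNU

Subtract each crib letter from the matching ciphertext letter (mod 26):
P(15)−Q(16)=-1≡25 → Z
A(0)−Y(24)=-24≡2 → C
F(5)−S(18)=-13≡13 → N
U(20)−A(0)=20 → U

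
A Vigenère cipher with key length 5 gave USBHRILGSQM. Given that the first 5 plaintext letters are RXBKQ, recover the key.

Subtract each crib letter from the matching ciphertext letter (mod 26):
U(20)−R(17)=3 → D
S(18)−X(23)=-5≡21 → V
B(1)−B(1)=0 → A
H(7)−K(10)=-3≡23 → X
R(17)−Q(16)=1 → B

DVAXB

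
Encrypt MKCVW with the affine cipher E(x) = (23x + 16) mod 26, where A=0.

M(12): 23·12+16=292≡6 → G
K(10): 23·10+16=246≡12 → M
C(2): 23·2+16=62≡10 → K
V(21): 23·21+16=499≡5 → F
W(22): 23·22+16=522≡2 → C

GMKFC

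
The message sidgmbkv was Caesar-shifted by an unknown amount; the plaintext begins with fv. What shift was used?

13

From the crib: s(18)−f(5)=13, so the shift is 13.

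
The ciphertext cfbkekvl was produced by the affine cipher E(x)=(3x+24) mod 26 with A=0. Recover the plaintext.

The inverse of 3 mod 26 is 9, since 3·9=27≡1. Apply D(y)=9·(y−24) mod 26:
c(2): 9·(2−24)=-198≡10 → k
f(5): 9·(5−24)=-171≡11 → l
b(1): 9·(1−24)=-207≡1 → b
k(10): 9·(10−24)=-126≡4 → e
e(4): 9·(4−24)=-180≡2 → c
k(10): 9·(10−24)=-126≡4 → e
v(21): 9·(21−24)=-27≡25 → z
l(11): 9·(11−24)=-117≡13 → n

klbecezn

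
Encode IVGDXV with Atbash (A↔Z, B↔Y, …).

I(8) → R(17)
V(21) → E(4)
G(6) → T(19)
D(3) → W(22)
X(23) → C(2)
V(21) → E(4)

RETWCE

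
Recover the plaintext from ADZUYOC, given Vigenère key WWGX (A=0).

Repeat the key across the ciphertext: WWGXWWG
A(0)−W(22): -22≡4 → E
D(3)−W(22): -19≡7 → H
Z(25)−G(6): 19 → T
U(20)−X(23): -3≡23 → X
Y(24)−W(22): 2 → C
O(14)−W(22): -8≡18 → S
C(2)−G(6): -4≡22 → W

EHTXCSW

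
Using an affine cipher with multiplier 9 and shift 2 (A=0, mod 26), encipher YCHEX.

KUNMB

Y(24): 9·24+2=218≡10 → K
C(2): 9·2+2=20 → U
H(7): 9·7+2=65≡13 → N
E(4): 9·4+2=38≡12 → M
X(23): 9·23+2=209≡1 → B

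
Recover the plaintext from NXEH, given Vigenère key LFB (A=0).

Repeat the key across the ciphertext: LFBL
N(13)−L(11): 2 → C
X(23)−F(5): 18 → S
E(4)−B(1): 3 → D
H(7)−L(11): -4≡22 → W

CSDW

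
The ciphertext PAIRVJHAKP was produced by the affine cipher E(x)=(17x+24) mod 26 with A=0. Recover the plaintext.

The inverse of 17 mod 26 is 23, since 17·23=391≡1. Apply D(y)=23·(y−24) mod 26:
P(15): 23·(15−24)=-207≡1 → B
A(0): 23·(0−24)=-552≡20 → U
I(8): 23·(8−24)=-368≡22 → W
R(17): 23·(17−24)=-161≡21 → V
V(21): 23·(21−24)=-69≡9 → J
J(9): 23·(9−24)=-345≡19 → T
H(7): 23·(7−24)=-391≡25 → Z
A(0): 23·(0−24)=-552≡20 → U
K(10): 23·(10−24)=-322≡16 → Q
P(15): 23·(15−24)=-207≡1 → B

BUWVJTZUQB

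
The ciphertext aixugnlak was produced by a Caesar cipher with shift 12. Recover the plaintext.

a(0): 0−12=-12≡14 → o
i(8): 8−12=-4≡22 → w
x(23): 23−12=11 → l
u(20): 20−12=8 → i
g(6): 6−12=-6≡20 → u
n(13): 13−12=1 → b
l(11): 11−12=-1≡25 → z
a(0): 0−12=-12≡14 → o
k(10): 10−12=-2≡24 → y

owliubzoy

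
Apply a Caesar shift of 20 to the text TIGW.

T(19): 19+20=39≡13 → N
I(8): 8+20=28≡2 → C
G(6): 6+20=26≡0 → A
W(22): 22+20=42≡16 → Q

NCAQ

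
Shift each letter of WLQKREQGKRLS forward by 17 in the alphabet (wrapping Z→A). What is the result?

NCHBIVHXBICJ

W(22): 22+17=39≡13 → N
L(11): 11+17=28≡2 → C
Q(16): 16+17=33≡7 → H
K(10): 10+17=27≡1 → B
R(17): 17+17=34≡8 → I
E(4): 4+17=21 → V
Q(16): 16+17=33≡7 → H
G(6): 6+17=23 → X
K(10): 10+17=27≡1 → B
R(17): 17+17=34≡8 → I
L(11): 11+17=28≡2 → C
S(18): 18+17=35≡9 → J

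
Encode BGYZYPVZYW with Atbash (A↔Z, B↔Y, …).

YTBABKEABD

B(1) → Y(24)
G(6) → T(19)
Y(24) → B(1)
Z(25) → A(0)
Y(24) → B(1)
P(15) → K(10)
V(21) → E(4)
Z(25) → A(0)
Y(24) → B(1)
W(22) → D(3)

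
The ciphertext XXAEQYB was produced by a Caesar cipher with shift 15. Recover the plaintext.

IILPBJM

X(23): 23−15=8 → I
X(23): 23−15=8 → I
A(0): 0−15=-15≡11 → L
E(4): 4−15=-11≡15 → P
Q(16): 16−15=1 → B
Y(24): 24−15=9 → J
B(1): 1−15=-14≡12 → M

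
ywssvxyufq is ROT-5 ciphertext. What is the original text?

y(24): 24−5=19 → t
w(22): 22−5=17 → r
s(18): 18−5=13 → n
s(18): 18−5=13 → n
v(21): 21−5=16 → q
x(23): 23−5=18 → s
y(24): 24−5=19 → t
u(20): 20−5=15 → p
f(5): 5−5=0 → a
q(16): 16−5=11 → l

trnnqstpal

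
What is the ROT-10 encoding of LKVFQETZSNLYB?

VUFPAODJCXVIL

L(11): 11+10=21 → V
K(10): 10+10=20 → U
V(21): 21+10=31≡5 → F
F(5): 5+10=15 → P
Q(16): 16+10=26≡0 → A
E(4): 4+10=14 → O
T(19): 19+10=29≡3 → D
Z(25): 25+10=35≡9 → J
S(18): 18+10=28≡2 → C
N(13): 13+10=23 → X
L(11): 11+10=21 → V
Y(24): 24+10=34≡8 → I
B(1): 1+10=11 → L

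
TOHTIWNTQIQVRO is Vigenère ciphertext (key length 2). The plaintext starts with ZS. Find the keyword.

Subtract each crib letter from the matching ciphertext letter (mod 26):
T(19)−Z(25)=-6≡20 → U
O(14)−S(18)=-4≡22 → W

UW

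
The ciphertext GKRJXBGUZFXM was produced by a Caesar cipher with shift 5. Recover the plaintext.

BFMESWBPUASH

G(6): 6−5=1 → B
K(10): 10−5=5 → F
R(17): 17−5=12 → M
J(9): 9−5=4 → E
X(23): 23−5=18 → S
B(1): 1−5=-4≡22 → W
G(6): 6−5=1 → B
U(20): 20−5=15 → P
Z(25): 25−5=20 → U
F(5): 5−5=0 → A
X(23): 23−5=18 → S
M(12): 12−5=7 → H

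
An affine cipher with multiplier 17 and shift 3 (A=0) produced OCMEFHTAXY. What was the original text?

The inverse of 17 mod 26 is 23, since 17·23=391≡1. Apply D(y)=23·(y−3) mod 26:
O(14): 23·(14−3)=253≡19 → T
C(2): 23·(2−3)=-23≡3 → D
M(12): 23·(12−3)=207≡25 → Z
E(4): 23·(4−3)=23 → X
F(5): 23·(5−3)=46≡20 → U
H(7): 23·(7−3)=92≡14 → O
T(19): 23·(19−3)=368≡4 → E
A(0): 23·(0−3)=-69≡9 → J
X(23): 23·(23−3)=460≡18 → S
Y(24): 23·(24−3)=483≡15 → P

TDZXUOEJSP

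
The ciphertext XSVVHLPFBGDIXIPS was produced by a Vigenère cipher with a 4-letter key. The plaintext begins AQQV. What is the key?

Subtract each crib letter from the matching ciphertext letter (mod 26):
X(23)−A(0)=23 → X
S(18)−Q(16)=2 → C
V(21)−Q(16)=5 → F
V(21)−V(21)=0 → A

XCFA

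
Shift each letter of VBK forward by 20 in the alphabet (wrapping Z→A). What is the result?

V(21): 21+20=41≡15 → P
B(1): 1+20=21 → V
K(10): 10+20=30≡4 → E

PVE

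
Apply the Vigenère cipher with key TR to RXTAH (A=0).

Repeat the key across the message: TRTRT
R(17)+T(19): 36≡10 → K
X(23)+R(17): 40≡14 → O
T(19)+T(19): 38≡12 → M
A(0)+R(17): 17 → R
H(7)+T(19): 26≡0 → A

KOMRA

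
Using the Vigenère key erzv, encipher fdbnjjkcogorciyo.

juainajxsxnmgzxj

Repeat the key across the message: erzverzverzverzv
f(5)+e(4): 9 → j
d(3)+r(17): 20 → u
b(1)+z(25): 26≡0 → a
n(13)+v(21): 34≡8 → i
j(9)+e(4): 13 → n
j(9)+r(17): 26≡0 → a
k(10)+z(25): 35≡9 → j
c(2)+v(21): 23 → x
o(14)+e(4): 18 → s
g(6)+r(17): 23 → x
o(14)+z(25): 39≡13 → n
r(17)+v(21): 38≡12 → m
c(2)+e(4): 6 → g
i(8)+r(17): 25 → z
y(24)+z(25): 49≡23 → x
o(14)+v(21): 35≡9 → j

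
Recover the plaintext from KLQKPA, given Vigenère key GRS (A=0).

Repeat the key across the ciphertext: GRSGRS
K(10)−G(6): 4 → E
L(11)−R(17): -6≡20 → U
Q(16)−S(18): -2≡24 → Y
K(10)−G(6): 4 → E
P(15)−R(17): -2≡24 → Y
A(0)−S(18): -18≡8 → I

EUYEYI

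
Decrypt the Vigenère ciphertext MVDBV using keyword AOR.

Repeat the key across the ciphertext: AORAO
M(12)−A(0): 12 → M
V(21)−O(14): 7 → H
D(3)−R(17): -14≡12 → M
B(1)−A(0): 1 → B
V(21)−O(14): 7 → H

MHMBH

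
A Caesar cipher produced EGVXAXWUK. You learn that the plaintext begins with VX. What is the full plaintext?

VXMORONLB

From the crib: E(4)−V(21)=-17≡9, so the shift is 9.
Subtract 9 from each ciphertext letter:
E(4): 4−9=-5≡21 → V
G(6): 6−9=-3≡23 → X
V(21): 21−9=12 → M
X(23): 23−9=14 → O
A(0): 0−9=-9≡17 → R
X(23): 23−9=14 → O
W(22): 22−9=13 → N
U(20): 20−9=11 → L
K(10): 10−9=1 → B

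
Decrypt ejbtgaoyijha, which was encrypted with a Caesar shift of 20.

e(4): 4−20=-16≡10 → k
j(9): 9−20=-11≡15 → p
b(1): 1−20=-19≡7 → h
t(19): 19−20=-1≡25 → z
g(6): 6−20=-14≡12 → m
a(0): 0−20=-20≡6 → g
o(14): 14−20=-6≡20 → u
y(24): 24−20=4 → e
i(8): 8−20=-12≡14 → o
j(9): 9−20=-11≡15 → p
h(7): 7−20=-13≡13 → n
a(0): 0−20=-20≡6 → g

kphzmgueopng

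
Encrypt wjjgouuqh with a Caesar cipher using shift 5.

booltzzvm

w(22): 22+5=27≡1 → b
j(9): 9+5=14 → o
j(9): 9+5=14 → o
g(6): 6+5=11 → l
o(14): 14+5=19 → t
u(20): 20+5=25 → z
u(20): 20+5=25 → z
q(16): 16+5=21 → v
h(7): 7+5=12 → m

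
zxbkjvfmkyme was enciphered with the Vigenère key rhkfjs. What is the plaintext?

Repeat the key across the ciphertext: rhkfjsrhkfjs
z(25)−r(17): 8 → i
x(23)−h(7): 16 → q
b(1)−k(10): -9≡17 → r
k(10)−f(5): 5 → f
j(9)−j(9): 0 → a
v(21)−s(18): 3 → d
f(5)−r(17): -12≡14 → o
m(12)−h(7): 5 → f
k(10)−k(10): 0 → a
y(24)−f(5): 19 → t
m(12)−j(9): 3 → d
e(4)−s(18): -14≡12 → m

iqrfadofatdm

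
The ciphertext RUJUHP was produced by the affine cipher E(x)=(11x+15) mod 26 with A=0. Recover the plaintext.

The inverse of 11 mod 26 is 19, since 11·19=209≡1. Apply D(y)=19·(y−15) mod 26:
R(17): 19·(17−15)=38≡12 → M
U(20): 19·(20−15)=95≡17 → R
J(9): 19·(9−15)=-114≡16 → Q
U(20): 19·(20−15)=95≡17 → R
H(7): 19·(7−15)=-152≡4 → E
P(15): 19·(15−15)=0 → A

MRQREA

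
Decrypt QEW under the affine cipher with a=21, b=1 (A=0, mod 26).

XPB

The inverse of 21 mod 26 is 5, since 21·5=105≡1. Apply D(y)=5·(y−1) mod 26:
Q(16): 5·(16−1)=75≡23 → X
E(4): 5·(4−1)=15 → P
W(22): 5·(22−1)=105≡1 → B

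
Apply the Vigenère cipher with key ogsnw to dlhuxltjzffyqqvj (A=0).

rrzhtzzbmbteidrx

Repeat the key across the message: ogsnwogsnwogsnwo
d(3)+o(14): 17 → r
l(11)+g(6): 17 → r
h(7)+s(18): 25 → z
u(20)+n(13): 33≡7 → h
x(23)+w(22): 45≡19 → t
l(11)+o(14): 25 → z
t(19)+g(6): 25 → z
j(9)+s(18): 27≡1 → b
z(25)+n(13): 38≡12 → m
f(5)+w(22): 27≡1 → b
f(5)+o(14): 19 → t
y(24)+g(6): 30≡4 → e
q(16)+s(18): 34≡8 → i
q(16)+n(13): 29≡3 → d
v(21)+w(22): 43≡17 → r
j(9)+o(14): 23 → x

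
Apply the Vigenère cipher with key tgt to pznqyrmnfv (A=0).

ifgjekftyo

Repeat the key across the message: tgttgttgtt
p(15)+t(19): 34≡8 → i
z(25)+g(6): 31≡5 → f
n(13)+t(19): 32≡6 → g
q(16)+t(19): 35≡9 → j
y(24)+g(6): 30≡4 → e
r(17)+t(19): 36≡10 → k
m(12)+t(19): 31≡5 → f
n(13)+g(6): 19 → t
f(5)+t(19): 24 → y
v(21)+t(19): 40≡14 → o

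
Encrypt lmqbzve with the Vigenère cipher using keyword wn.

Repeat the key across the message: wnwnwnw
l(11)+w(22): 33≡7 → h
m(12)+n(13): 25 → z
q(16)+w(22): 38≡12 → m
b(1)+n(13): 14 → o
z(25)+w(22): 47≡21 → v
v(21)+n(13): 34≡8 → i
e(4)+w(22): 26≡0 → a

hzmovia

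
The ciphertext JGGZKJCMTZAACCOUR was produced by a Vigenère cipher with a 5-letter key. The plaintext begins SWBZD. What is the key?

RKFAH

Subtract each crib letter from the matching ciphertext letter (mod 26):
J(9)−S(18)=-9≡17 → R
G(6)−W(22)=-16≡10 → K
G(6)−B(1)=5 → F
Z(25)−Z(25)=0 → A
K(10)−D(3)=7 → H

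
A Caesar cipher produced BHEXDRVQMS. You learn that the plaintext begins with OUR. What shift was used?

From the crib: B(1)−O(14)=-13≡13, so the shift is 13.

13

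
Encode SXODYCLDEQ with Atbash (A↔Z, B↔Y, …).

HCLWBXOWVJ

S(18) → H(7)
X(23) → C(2)
O(14) → L(11)
D(3) → W(22)
Y(24) → B(1)
C(2) → X(23)
L(11) → O(14)
D(3) → W(22)
E(4) → V(21)
Q(16) → J(9)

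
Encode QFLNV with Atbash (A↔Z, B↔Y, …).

JUOME

Q(16) → J(9)
F(5) → U(20)
L(11) → O(14)
N(13) → M(12)
V(21) → E(4)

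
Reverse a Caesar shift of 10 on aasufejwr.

qqikvuzmh

a(0): 0−10=-10≡16 → q
a(0): 0−10=-10≡16 → q
s(18): 18−10=8 → i
u(20): 20−10=10 → k
f(5): 5−10=-5≡21 → v
e(4): 4−10=-6≡20 → u
j(9): 9−10=-1≡25 → z
w(22): 22−10=12 → m
r(17): 17−10=7 → h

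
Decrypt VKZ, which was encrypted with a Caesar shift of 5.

QFU

V(21): 21−5=16 → Q
K(10): 10−5=5 → F
Z(25): 25−5=20 → U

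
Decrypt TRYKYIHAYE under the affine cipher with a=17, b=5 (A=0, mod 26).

The inverse of 17 mod 26 is 23, since 17·23=391≡1. Apply D(y)=23·(y−5) mod 26:
T(19): 23·(19−5)=322≡10 → K
R(17): 23·(17−5)=276≡16 → Q
Y(24): 23·(24−5)=437≡21 → V
K(10): 23·(10−5)=115≡11 → L
Y(24): 23·(24−5)=437≡21 → V
I(8): 23·(8−5)=69≡17 → R
H(7): 23·(7−5)=46≡20 → U
A(0): 23·(0−5)=-115≡15 → P
Y(24): 23·(24−5)=437≡21 → V
E(4): 23·(4−5)=-23≡3 → D

KQVLVRUPVD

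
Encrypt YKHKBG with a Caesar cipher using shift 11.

JVSVMR

Y(24): 24+11=35≡9 → J
K(10): 10+11=21 → V
H(7): 7+11=18 → S
K(10): 10+11=21 → V
B(1): 1+11=12 → M
G(6): 6+11=17 → R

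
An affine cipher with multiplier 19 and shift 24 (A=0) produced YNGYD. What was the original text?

The inverse of 19 mod 26 is 11, since 19·11=209≡1. Apply D(y)=11·(y−24) mod 26:
Y(24): 11·(24−24)=0 → A
N(13): 11·(13−24)=-121≡9 → J
G(6): 11·(6−24)=-198≡10 → K
Y(24): 11·(24−24)=0 → A
D(3): 11·(3−24)=-231≡3 → D

AJKAD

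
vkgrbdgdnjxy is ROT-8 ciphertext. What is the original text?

ncyjtvyvfbpq

v(21): 21−8=13 → n
k(10): 10−8=2 → c
g(6): 6−8=-2≡24 → y
r(17): 17−8=9 → j
b(1): 1−8=-7≡19 → t
d(3): 3−8=-5≡21 → v
g(6): 6−8=-2≡24 → y
d(3): 3−8=-5≡21 → v
n(13): 13−8=5 → f
j(9): 9−8=1 → b
x(23): 23−8=15 → p
y(24): 24−8=16 → q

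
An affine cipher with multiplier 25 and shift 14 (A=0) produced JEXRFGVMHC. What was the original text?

The inverse of 25 mod 26 is 25, since 25·25=625≡1. Apply D(y)=25·(y−14) mod 26:
J(9): 25·(9−14)=-125≡5 → F
E(4): 25·(4−14)=-250≡10 → K
X(23): 25·(23−14)=225≡17 → R
R(17): 25·(17−14)=75≡23 → X
F(5): 25·(5−14)=-225≡9 → J
G(6): 25·(6−14)=-200≡8 → I
V(21): 25·(21−14)=175≡19 → T
M(12): 25·(12−14)=-50≡2 → C
H(7): 25·(7−14)=-175≡7 → H
C(2): 25·(2−14)=-300≡12 → M

FKRXJITCHM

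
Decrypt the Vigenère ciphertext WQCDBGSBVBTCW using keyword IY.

Repeat the key across the ciphertext: IYIYIYIYIYIYI
W(22)−I(8): 14 → O
Q(16)−Y(24): -8≡18 → S
C(2)−I(8): -6≡20 → U
D(3)−Y(24): -21≡5 → F
B(1)−I(8): -7≡19 → T
G(6)−Y(24): -18≡8 → I
S(18)−I(8): 10 → K
B(1)−Y(24): -23≡3 → D
V(21)−I(8): 13 → N
B(1)−Y(24): -23≡3 → D
T(19)−I(8): 11 → L
C(2)−Y(24): -22≡4 → E
W(22)−I(8): 14 → O

OSUFTIKDNDLEO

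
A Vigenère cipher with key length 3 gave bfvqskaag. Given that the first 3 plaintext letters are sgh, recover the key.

jzo

Subtract each crib letter from the matching ciphertext letter (mod 26):
b(1)−s(18)=-17≡9 → j
f(5)−g(6)=-1≡25 → z
v(21)−h(7)=14 → o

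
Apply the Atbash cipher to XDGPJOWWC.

X(23) → C(2)
D(3) → W(22)
G(6) → T(19)
P(15) → K(10)
J(9) → Q(16)
O(14) → L(11)
W(22) → D(3)
W(22) → D(3)
C(2) → X(23)

CWTKQLDDX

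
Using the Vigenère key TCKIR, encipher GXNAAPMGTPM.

ZZXIRIOQBGF

Repeat the key across the message: TCKIRTCKIRT
G(6)+T(19): 25 → Z
X(23)+C(2): 25 → Z
N(13)+K(10): 23 → X
A(0)+I(8): 8 → I
A(0)+R(17): 17 → R
P(15)+T(19): 34≡8 → I
M(12)+C(2): 14 → O
G(6)+K(10): 16 → Q
T(19)+I(8): 27≡1 → B
P(15)+R(17): 32≡6 → G
M(12)+T(19): 31≡5 → F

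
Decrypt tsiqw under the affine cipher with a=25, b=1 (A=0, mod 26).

ijtlf

The inverse of 25 mod 26 is 25, since 25·25=625≡1. Apply D(y)=25·(y−1) mod 26:
t(19): 25·(19−1)=450≡8 → i
s(18): 25·(18−1)=425≡9 → j
i(8): 25·(8−1)=175≡19 → t
q(16): 25·(16−1)=375≡11 → l
w(22): 25·(22−1)=525≡5 → f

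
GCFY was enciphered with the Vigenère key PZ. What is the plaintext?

RDQZ

Repeat the key across the ciphertext: PZPZ
G(6)−P(15): -9≡17 → R
C(2)−Z(25): -23≡3 → D
F(5)−P(15): -10≡16 → Q
Y(24)−Z(25): -1≡25 → Z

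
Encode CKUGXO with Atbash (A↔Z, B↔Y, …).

XPFTCL

C(2) → X(23)
K(10) → P(15)
U(20) → F(5)
G(6) → T(19)
X(23) → C(2)
O(14) → L(11)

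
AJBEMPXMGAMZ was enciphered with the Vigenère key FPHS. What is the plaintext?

VUUMHAQUBLFH

Repeat the key across the ciphertext: FPHSFPHSFPHS
A(0)−F(5): -5≡21 → V
J(9)−P(15): -6≡20 → U
B(1)−H(7): -6≡20 → U
E(4)−S(18): -14≡12 → M
M(12)−F(5): 7 → H
P(15)−P(15): 0 → A
X(23)−H(7): 16 → Q
M(12)−S(18): -6≡20 → U
G(6)−F(5): 1 → B
A(0)−P(15): -15≡11 → L
M(12)−H(7): 5 → F
Z(25)−S(18): 7 → H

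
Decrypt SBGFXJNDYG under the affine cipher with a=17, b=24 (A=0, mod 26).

SRCFDTHLAC

The inverse of 17 mod 26 is 23, since 17·23=391≡1. Apply D(y)=23·(y−24) mod 26:
S(18): 23·(18−24)=-138≡18 → S
B(1): 23·(1−24)=-529≡17 → R
G(6): 23·(6−24)=-414≡2 → C
F(5): 23·(5−24)=-437≡5 → F
X(23): 23·(23−24)=-23≡3 → D
J(9): 23·(9−24)=-345≡19 → T
N(13): 23·(13−24)=-253≡7 → H
D(3): 23·(3−24)=-483≡11 → L
Y(24): 23·(24−24)=0 → A
G(6): 23·(6−24)=-414≡2 → C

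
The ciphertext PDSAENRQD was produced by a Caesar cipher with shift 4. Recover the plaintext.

LZOWAJNMZ

P(15): 15−4=11 → L
D(3): 3−4=-1≡25 → Z
S(18): 18−4=14 → O
A(0): 0−4=-4≡22 → W
E(4): 4−4=0 → A
N(13): 13−4=9 → J
R(17): 17−4=13 → N
Q(16): 16−4=12 → M
D(3): 3−4=-1≡25 → Z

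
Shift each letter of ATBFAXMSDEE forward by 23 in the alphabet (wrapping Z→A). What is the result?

XQYCXUJPABB

A(0): 0+23=23 → X
T(19): 19+23=42≡16 → Q
B(1): 1+23=24 → Y
F(5): 5+23=28≡2 → C
A(0): 0+23=23 → X
X(23): 23+23=46≡20 → U
M(12): 12+23=35≡9 → J
S(18): 18+23=41≡15 → P
D(3): 3+23=26≡0 → A
E(4): 4+23=27≡1 → B
E(4): 4+23=27≡1 → B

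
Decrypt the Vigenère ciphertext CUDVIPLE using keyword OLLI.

Repeat the key across the ciphertext: OLLIOLLI
C(2)−O(14): -12≡14 → O
U(20)−L(11): 9 → J
D(3)−L(11): -8≡18 → S
V(21)−I(8): 13 → N
I(8)−O(14): -6≡20 → U
P(15)−L(11): 4 → E
L(11)−L(11): 0 → A
E(4)−I(8): -4≡22 → W

OJSNUEAW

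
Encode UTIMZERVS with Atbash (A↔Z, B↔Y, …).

U(20) → F(5)
T(19) → G(6)
I(8) → R(17)
M(12) → N(13)
Z(25) → A(0)
E(4) → V(21)
R(17) → I(8)
V(21) → E(4)
S(18) → H(7)

FGRNAVIEH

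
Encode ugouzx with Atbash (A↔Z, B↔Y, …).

u(20) → f(5)
g(6) → t(19)
o(14) → l(11)
u(20) → f(5)
z(25) → a(0)
x(23) → c(2)

ftlfac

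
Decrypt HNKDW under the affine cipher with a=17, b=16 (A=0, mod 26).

BJSNI

The inverse of 17 mod 26 is 23, since 17·23=391≡1. Apply D(y)=23·(y−16) mod 26:
H(7): 23·(7−16)=-207≡1 → B
N(13): 23·(13−16)=-69≡9 → J
K(10): 23·(10−16)=-138≡18 → S
D(3): 23·(3−16)=-299≡13 → N
W(22): 23·(22−16)=138≡8 → I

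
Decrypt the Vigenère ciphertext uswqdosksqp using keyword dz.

rttrapplprm

Repeat the key across the ciphertext: dzdzdzdzdzd
u(20)−d(3): 17 → r
s(18)−z(25): -7≡19 → t
w(22)−d(3): 19 → t
q(16)−z(25): -9≡17 → r
d(3)−d(3): 0 → a
o(14)−z(25): -11≡15 → p
s(18)−d(3): 15 → p
k(10)−z(25): -15≡11 → l
s(18)−d(3): 15 → p
q(16)−z(25): -9≡17 → r
p(15)−d(3): 12 → m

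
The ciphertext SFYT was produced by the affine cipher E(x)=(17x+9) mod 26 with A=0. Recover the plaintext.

ZMHW

The inverse of 17 mod 26 is 23, since 17·23=391≡1. Apply D(y)=23·(y−9) mod 26:
S(18): 23·(18−9)=207≡25 → Z
F(5): 23·(5−9)=-92≡12 → M
Y(24): 23·(24−9)=345≡7 → H
T(19): 23·(19−9)=230≡22 → W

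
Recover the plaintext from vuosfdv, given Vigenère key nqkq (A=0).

ieecsnl

Repeat the key across the ciphertext: nqkqnqk
v(21)−n(13): 8 → i
u(20)−q(16): 4 → e
o(14)−k(10): 4 → e
s(18)−q(16): 2 → c
f(5)−n(13): -8≡18 → s
d(3)−q(16): -13≡13 → n
v(21)−k(10): 11 → l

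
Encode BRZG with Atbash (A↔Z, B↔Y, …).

B(1) → Y(24)
R(17) → I(8)
Z(25) → A(0)
G(6) → T(19)

YIAT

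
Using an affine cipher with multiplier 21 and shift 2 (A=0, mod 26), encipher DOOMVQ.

D(3): 21·3+2=65≡13 → N
O(14): 21·14+2=296≡10 → K
O(14): 21·14+2=296≡10 → K
M(12): 21·12+2=254≡20 → U
V(21): 21·21+2=443≡1 → B
Q(16): 21·16+2=338≡0 → A

NKKUBA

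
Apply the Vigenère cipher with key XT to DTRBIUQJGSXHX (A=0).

Repeat the key across the message: XTXTXTXTXTXTX
D(3)+X(23): 26≡0 → A
T(19)+T(19): 38≡12 → M
R(17)+X(23): 40≡14 → O
B(1)+T(19): 20 → U
I(8)+X(23): 31≡5 → F
U(20)+T(19): 39≡13 → N
Q(16)+X(23): 39≡13 → N
J(9)+T(19): 28≡2 → C
G(6)+X(23): 29≡3 → D
S(18)+T(19): 37≡11 → L
X(23)+X(23): 46≡20 → U
H(7)+T(19): 26≡0 → A
X(23)+X(23): 46≡20 → U

AMOUFNNCDLUAU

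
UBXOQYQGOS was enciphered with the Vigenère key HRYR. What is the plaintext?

NKZXJHSPHB

Repeat the key across the ciphertext: HRYRHRYRHR
U(20)−H(7): 13 → N
B(1)−R(17): -16≡10 → K
X(23)−Y(24): -1≡25 → Z
O(14)−R(17): -3≡23 → X
Q(16)−H(7): 9 → J
Y(24)−R(17): 7 → H
Q(16)−Y(24): -8≡18 → S
G(6)−R(17): -11≡15 → P
O(14)−H(7): 7 → H
S(18)−R(17): 1 → B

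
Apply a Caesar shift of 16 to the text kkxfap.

aanvqf

k(10): 10+16=26≡0 → a
k(10): 10+16=26≡0 → a
x(23): 23+16=39≡13 → n
f(5): 5+16=21 → v
a(0): 0+16=16 → q
p(15): 15+16=31≡5 → f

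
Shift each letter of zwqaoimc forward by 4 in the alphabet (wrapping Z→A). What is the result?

dauesmqg

z(25): 25+4=29≡3 → d
w(22): 22+4=26≡0 → a
q(16): 16+4=20 → u
a(0): 0+4=4 → e
o(14): 14+4=18 → s
i(8): 8+4=12 → m
m(12): 12+4=16 → q
c(2): 2+4=6 → g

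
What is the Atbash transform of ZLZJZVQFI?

Z(25) → A(0)
L(11) → O(14)
Z(25) → A(0)
J(9) → Q(16)
Z(25) → A(0)
V(21) → E(4)
Q(16) → J(9)
F(5) → U(20)
I(8) → R(17)

AOAQAEJUR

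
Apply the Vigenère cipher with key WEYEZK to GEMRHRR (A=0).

Repeat the key across the message: WEYEZKW
G(6)+W(22): 28≡2 → C
E(4)+E(4): 8 → I
M(12)+Y(24): 36≡10 → K
R(17)+E(4): 21 → V
H(7)+Z(25): 32≡6 → G
R(17)+K(10): 27≡1 → B
R(17)+W(22): 39≡13 → N

CIKVGBN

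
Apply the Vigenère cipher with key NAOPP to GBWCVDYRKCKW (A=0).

Repeat the key across the message: NAOPPNAOPPNA
G(6)+N(13): 19 → T
B(1)+A(0): 1 → B
W(22)+O(14): 36≡10 → K
C(2)+P(15): 17 → R
V(21)+P(15): 36≡10 → K
D(3)+N(13): 16 → Q
Y(24)+A(0): 24 → Y
R(17)+O(14): 31≡5 → F
K(10)+P(15): 25 → Z
C(2)+P(15): 17 → R
K(10)+N(13): 23 → X
W(22)+A(0): 22 → W

TBKRKQYFZRXW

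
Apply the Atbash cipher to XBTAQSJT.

X(23) → C(2)
B(1) → Y(24)
T(19) → G(6)
A(0) → Z(25)
Q(16) → J(9)
S(18) → H(7)
J(9) → Q(16)
T(19) → G(6)

CYGZJHQG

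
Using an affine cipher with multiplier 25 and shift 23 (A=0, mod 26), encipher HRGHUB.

H(7): 25·7+23=198≡16 → Q
R(17): 25·17+23=448≡6 → G
G(6): 25·6+23=173≡17 → R
H(7): 25·7+23=198≡16 → Q
U(20): 25·20+23=523≡3 → D
B(1): 25·1+23=48≡22 → W

QGRQDW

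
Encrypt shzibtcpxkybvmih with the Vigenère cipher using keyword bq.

Repeat the key across the message: bqbqbqbqbqbqbqbq
s(18)+b(1): 19 → t
h(7)+q(16): 23 → x
z(25)+b(1): 26≡0 → a
i(8)+q(16): 24 → y
b(1)+b(1): 2 → c
t(19)+q(16): 35≡9 → j
c(2)+b(1): 3 → d
p(15)+q(16): 31≡5 → f
x(23)+b(1): 24 → y
k(10)+q(16): 26≡0 → a
y(24)+b(1): 25 → z
b(1)+q(16): 17 → r
v(21)+b(1): 22 → w
m(12)+q(16): 28≡2 → c
i(8)+b(1): 9 → j
h(7)+q(16): 23 → x

txaycjdfyazrwcjx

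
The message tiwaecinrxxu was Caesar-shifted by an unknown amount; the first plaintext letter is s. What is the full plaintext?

shvzdbhmqwwt

From the crib: t(19)−s(18)=1, so the shift is 1.
Subtract 1 from each ciphertext letter:
t(19): 19−1=18 → s
i(8): 8−1=7 → h
w(22): 22−1=21 → v
a(0): 0−1=-1≡25 → z
e(4): 4−1=3 → d
c(2): 2−1=1 → b
i(8): 8−1=7 → h
n(13): 13−1=12 → m
r(17): 17−1=16 → q
x(23): 23−1=22 → w
x(23): 23−1=22 → w
u(20): 20−1=19 → t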